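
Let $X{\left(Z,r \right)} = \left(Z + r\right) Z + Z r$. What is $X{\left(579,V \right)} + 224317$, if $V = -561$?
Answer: $-90080$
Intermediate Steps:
$X{\left(Z,r \right)} = Z r + Z \left(Z + r\right)$ ($X{\left(Z,r \right)} = Z \left(Z + r\right) + Z r = Z r + Z \left(Z + r\right)$)
$X{\left(579,V \right)} + 224317 = 579 \left(579 + 2 \left(-561\right)\right) + 224317 = 579 \left(579 - 1122\right) + 224317 = 579 \left(-543\right) + 224317 = -314397 + 224317 = -90080$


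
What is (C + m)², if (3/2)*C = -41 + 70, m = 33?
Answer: 24649/9 ≈ 2738.8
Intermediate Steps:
C = 58/3 (C = 2*(-41 + 70)/3 = (⅔)*29 = 58/3 ≈ 19.333)
(C + m)² = (58/3 + 33)² = (157/3)² = 24649/9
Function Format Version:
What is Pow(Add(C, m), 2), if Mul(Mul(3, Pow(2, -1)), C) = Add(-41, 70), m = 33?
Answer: Rational(24649, 9) ≈ 2738.8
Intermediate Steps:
C = Rational(58, 3) (C = Mul(Rational(2, 3), Add(-41, 70)) = Mul(Rational(2, 3), 29) = Rational(58, 3) ≈ 19.333)
Pow(Add(C, m), 2) = Pow(Add(Rational(58, 3), 33), 2) = Pow(Rational(157, 3), 2) = Rational(24649, 9)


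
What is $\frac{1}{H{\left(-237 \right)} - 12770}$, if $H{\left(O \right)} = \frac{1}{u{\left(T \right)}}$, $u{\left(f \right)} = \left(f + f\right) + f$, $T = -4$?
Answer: $- \frac{12}{153241} \approx -7.8308 \cdot 10^{-5}$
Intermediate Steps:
$u{\left(f \right)} = 3 f$ ($u{\left(f \right)} = 2 f + f = 3 f$)
$H{\left(O \right)} = - \frac{1}{12}$ ($H{\left(O \right)} = \frac{1}{3 \left(-4\right)} = \frac{1}{-12} = - \frac{1}{12}$)
$\frac{1}{H{\left(-237 \right)} - 12770} = \frac{1}{- \frac{1}{12} - 12770} = \frac{1}{- \frac{153241}{12}} = - \frac{12}{153241}$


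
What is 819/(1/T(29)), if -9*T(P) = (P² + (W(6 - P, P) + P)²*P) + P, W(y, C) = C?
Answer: -8956766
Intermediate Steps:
T(P) = -4*P³/9 - P/9 - P²/9 (T(P) = -((P² + (P + P)²*P) + P)/9 = -((P² + (2*P)²*P) + P)/9 = -((P² + (4*P²)*P) + P)/9 = -((P² + 4*P³) + P)/9 = -(P + P² + 4*P³)/9 = -4*P³/9 - P/9 - P²/9)
819/(1/T(29)) = 819/(1/(-⅑*29*(1 + 29 + 4*29²))) = 819/(1/(-⅑*29*(1 + 29 + 4*841))) = 819/(1/(-⅑*29*(1 + 29 + 3364))) = 819/(1/(-⅑*29*3394)) = 819/(1/(-98426/9)) = 819/(-9/98426) = 819*(-98426/9) = -8956766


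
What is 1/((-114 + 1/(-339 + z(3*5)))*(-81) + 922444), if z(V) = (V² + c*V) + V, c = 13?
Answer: 32/29813669 ≈ 1.0733e-6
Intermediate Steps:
z(V) = V² + 14*V (z(V) = (V² + 13*V) + V = V² + 14*V)
1/((-114 + 1/(-339 + z(3*5)))*(-81) + 922444) = 1/((-114 + 1/(-339 + (3*5)*(14 + 3*5)))*(-81) + 922444) = 1/((-114 + 1/(-339 + 15*(14 + 15)))*(-81) + 922444) = 1/((-114 + 1/(-339 + 15*29))*(-81) + 922444) = 1/((-114 + 1/(-339 + 435))*(-81) + 922444) = 1/((-114 + 1/96)*(-81) + 922444) = 1/(-10943/96*(-81) + 922444) = 1/(295461/32 + 922444) = 1/(29813669/32) = 32/29813669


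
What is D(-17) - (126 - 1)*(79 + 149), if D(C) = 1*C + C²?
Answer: -28228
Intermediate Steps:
D(C) = C + C²
D(-17) - (126 - 1)*(79 + 149) = -17*(1 - 17) - (126 - 1)*(79 + 149) = -17*(-16) - 125*228 = 272 - 1*28500 = 272 - 28500 = -28228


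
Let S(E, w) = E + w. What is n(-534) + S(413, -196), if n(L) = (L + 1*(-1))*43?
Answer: -22788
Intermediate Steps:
n(L) = -43 + 43*L (n(L) = (L - 1)*43 = (-1 + L)*43 = -43 + 43*L)
n(-534) + S(413, -196) = (-43 + 43*(-534)) + (413 - 196) = (-43 - 22962) + 217 = -23005 + 217 = -22788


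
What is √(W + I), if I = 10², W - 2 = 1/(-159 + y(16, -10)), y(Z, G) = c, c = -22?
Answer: √3341441/181 ≈ 10.099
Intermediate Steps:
y(Z, G) = -22
W = 361/181 (W = 2 + 1/(-159 - 22) = 2 + 1/(-181) = 2 - 1/181 = 361/181 ≈ 1.9945)
I = 100
√(W + I) = √(361/181 + 100) = √(18461/181) = √3341441/181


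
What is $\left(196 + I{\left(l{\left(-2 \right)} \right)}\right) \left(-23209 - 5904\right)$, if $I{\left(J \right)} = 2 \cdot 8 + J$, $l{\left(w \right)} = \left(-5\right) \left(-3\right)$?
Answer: $-6608651$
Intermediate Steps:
$l{\left(w \right)} = 15$
$I{\left(J \right)} = 16 + J$
$\left(196 + I{\left(l{\left(-2 \right)} \right)}\right) \left(-23209 - 5904\right) = \left(196 + \left(16 + 15\right)\right) \left(-23209 - 5904\right) = \left(196 + 31\right) \left(-29113\right) = 227 \left(-29113\right) = -6608651$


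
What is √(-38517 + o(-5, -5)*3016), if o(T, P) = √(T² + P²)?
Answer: √(-38517 + 15080*√2) ≈ 131.11*I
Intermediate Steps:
o(T, P) = √(P² + T²)
√(-38517 + o(-5, -5)*3016) = √(-38517 + √((-5)² + (-5)²)*3016) = √(-38517 + √(25 + 25)*3016) = √(-38517 + √50*3016) = √(-38517 + (5*√2)*3016) = √(-38517 + 15080*√2)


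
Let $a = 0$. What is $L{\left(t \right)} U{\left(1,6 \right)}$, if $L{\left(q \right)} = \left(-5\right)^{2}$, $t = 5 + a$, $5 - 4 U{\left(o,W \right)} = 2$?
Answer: $\frac{75}{4} \approx 18.75$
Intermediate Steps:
$U{\left(o,W \right)} = \frac{3}{4}$ ($U{\left(o,W \right)} = \frac{5}{4} - \frac{1}{2} = \frac{3}{4}$)
$t = 5$ ($t = 5 + 0 = 5$)
$L{\left(q \right)} = 25$
$L{\left(t \right)} U{\left(1,6 \right)} = 25 \cdot \frac{3}{4} = \frac{75}{4}$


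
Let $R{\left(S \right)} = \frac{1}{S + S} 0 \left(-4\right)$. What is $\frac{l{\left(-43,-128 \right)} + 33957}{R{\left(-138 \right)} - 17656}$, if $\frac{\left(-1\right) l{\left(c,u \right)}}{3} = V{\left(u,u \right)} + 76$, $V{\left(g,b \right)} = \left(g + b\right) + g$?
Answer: $- \frac{34881}{17656} \approx -1.9756$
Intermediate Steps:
$V{\left(g,b \right)} = b + 2 g$ ($V{\left(g,b \right)} = \left(b + g\right) + g = b + 2 g$)
$l{\left(c,u \right)} = -228 - 9 u$ ($l{\left(c,u \right)} = - 3 \left(\left(u + 2 u\right) + 76\right) = - 3 \left(3 u + 76\right) = - 3 \left(76 + 3 u\right) = -228 - 9 u$)
$R{\left(S \right)} = 0$ ($R{\left(S \right)} = \frac{1}{2 S} 0 \left(-4\right) = 0 \left(-4\right) = 0$)
$\frac{l{\left(-43,-128 \right)} + 33957}{R{\left(-138 \right)} - 17656} = \frac{\left(-228 - -1152\right) + 33957}{0 - 17656} = \frac{\left(-228 + 1152\right) + 33957}{-17656} = \left(924 + 33957\right) \left(- \frac{1}{17656}\right) = 34881 \left(- \frac{1}{17656}\right) = - \frac{34881}{17656}$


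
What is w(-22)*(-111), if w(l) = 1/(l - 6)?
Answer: 111/28 ≈ 3.9643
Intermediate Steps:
w(l) = 1/(-6 + l)
w(-22)*(-111) = -111/(-6 - 22) = -111/(-28) = -1/28*(-111) = 111/28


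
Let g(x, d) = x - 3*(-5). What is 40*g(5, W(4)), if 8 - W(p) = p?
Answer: 800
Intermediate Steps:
W(p) = 8 - p
g(x, d) = 15 + x (g(x, d) = x + 15 = 15 + x)
40*g(5, W(4)) = 40*(15 + 5) = 40*20 = 800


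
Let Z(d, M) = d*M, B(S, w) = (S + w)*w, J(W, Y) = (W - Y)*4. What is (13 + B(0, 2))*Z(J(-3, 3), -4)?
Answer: 1632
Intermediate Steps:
J(W, Y) = -4*Y + 4*W
B(S, w) = w*(S + w)
Z(d, M) = M*d
(13 + B(0, 2))*Z(J(-3, 3), -4) = (13 + 2*(0 + 2))*(-4*(-4*3 + 4*(-3))) = (13 + 2*2)*(-4*(-12 - 12)) = (13 + 4)*(-4*(-24)) = 17*96 = 1632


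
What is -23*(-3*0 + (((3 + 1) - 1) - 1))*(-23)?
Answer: 1058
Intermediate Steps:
-23*(-3*0 + (((3 + 1) - 1) - 1))*(-23) = -23*(0 + ((4 - 1) - 1))*(-23) = -23*(0 + (3 - 1))*(-23) = -23*(0 + 2)*(-23) = -23*2*(-23) = -46*(-23) = 1058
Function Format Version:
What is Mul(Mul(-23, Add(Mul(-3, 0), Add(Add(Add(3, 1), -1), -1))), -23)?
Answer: 1058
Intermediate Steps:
Mul(Mul(-23, Add(Mul(-3, 0), Add(Add(Add(3, 1), -1), -1))), -23) = Mul(Mul(-23, Add(0, Add(Add(4, -1), -1))), -23) = Mul(Mul(-23, Add(0, Add(3, -1))), -23) = Mul(Mul(-23, Add(0, 2)), -23) = Mul(Mul(-23, 2), -23) = Mul(-46, -23) = 1058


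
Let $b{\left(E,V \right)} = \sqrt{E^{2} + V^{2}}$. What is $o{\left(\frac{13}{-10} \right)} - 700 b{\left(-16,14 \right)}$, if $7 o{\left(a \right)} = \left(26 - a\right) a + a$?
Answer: $- \frac{3679}{700} - 1400 \sqrt{113} \approx -14887.0$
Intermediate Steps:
$o{\left(a \right)} = \frac{a}{7} + \frac{a \left(26 - a\right)}{7}$ ($o{\left(a \right)} = \frac{\left(26 - a\right) a + a}{7} = \frac{a \left(26 - a\right) + a}{7} = \frac{a + a \left(26 - a\right)}{7} = \frac{a}{7} + \frac{a \left(26 - a\right)}{7}$)
$o{\left(\frac{13}{-10} \right)} - 700 b{\left(-16,14 \right)} = \frac{\frac{13}{-10} \left(27 - \frac{13}{-10}\right)}{7} - 700 \sqrt{\left(-16\right)^{2} + 14^{2}} = \frac{13 \left(- \frac{1}{10}\right) \left(27 - 13 \left(- \frac{1}{10}\right)\right)}{7} - 700 \sqrt{256 + 196} = \frac{1}{7} \left(- \frac{13}{10}\right) \left(27 - - \frac{13}{10}\right) - 700 \sqrt{452} = \frac{1}{7} \left(- \frac{13}{10}\right) \left(27 + \frac{13}{10}\right) - 700 \cdot 2 \sqrt{113} = \frac{1}{7} \left(- \frac{13}{10}\right) \frac{283}{10} - 1400 \sqrt{113} = - \frac{3679}{700} - 1400 \sqrt{113}$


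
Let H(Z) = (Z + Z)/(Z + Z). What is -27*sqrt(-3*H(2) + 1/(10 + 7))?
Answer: -135*I*sqrt(34)/17 ≈ -46.305*I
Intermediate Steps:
H(Z) = 1 (H(Z) = (2*Z)/((2*Z)) = (2*Z)*(1/(2*Z)) = 1)
-27*sqrt(-3*H(2) + 1/(10 + 7)) = -27*sqrt(-3*1 + 1/(10 + 7)) = -27*sqrt(-3 + 1/17) = -135*I*sqrt(34)/17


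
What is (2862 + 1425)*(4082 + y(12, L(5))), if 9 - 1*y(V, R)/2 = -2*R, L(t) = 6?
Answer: 17679588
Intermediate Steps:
y(V, R) = 18 + 4*R (y(V, R) = 18 - (-4)*R = 18 + 4*R)
(2862 + 1425)*(4082 + y(12, L(5))) = (2862 + 1425)*(4082 + (18 + 4*6)) = 4287*(4082 + (18 + 24)) = 4287*(4082 + 42) = 4287*4124 = 17679588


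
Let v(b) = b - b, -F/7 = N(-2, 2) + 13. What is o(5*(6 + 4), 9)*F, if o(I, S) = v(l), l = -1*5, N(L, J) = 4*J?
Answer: 0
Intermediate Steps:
l = -5
F = -147 (F = -7*(4*2 + 13) = -7*(8 + 13) = -7*21 = -147)
v(b) = 0
o(I, S) = 0
o(5*(6 + 4), 9)*F = 0*(-147) = 0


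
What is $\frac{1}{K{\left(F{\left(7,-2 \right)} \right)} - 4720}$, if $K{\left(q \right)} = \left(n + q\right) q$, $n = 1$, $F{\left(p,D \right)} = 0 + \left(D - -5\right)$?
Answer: $- \frac{1}{4708} \approx -0.0002124$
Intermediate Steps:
$F{\left(p,D \right)} = 5 + D$ ($F{\left(p,D \right)} = 0 + \left(D + 5\right) = 0 + \left(5 + D\right) = 5 + D$)
$K{\left(q \right)} = q \left(1 + q\right)$ ($K{\left(q \right)} = \left(1 + q\right) q = q \left(1 + q\right)$)
$\frac{1}{K{\left(F{\left(7,-2 \right)} \right)} - 4720} = \frac{1}{\left(5 - 2\right) \left(1 + \left(5 - 2\right)\right) - 4720} = \frac{1}{3 \left(1 + 3\right) - 4720} = \frac{1}{3 \cdot 4 - 4720} = \frac{1}{12 - 4720} = \frac{1}{-4708} = - \frac{1}{4708}$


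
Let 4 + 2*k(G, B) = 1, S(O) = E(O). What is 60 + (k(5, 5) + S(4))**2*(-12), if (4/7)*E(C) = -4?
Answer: -807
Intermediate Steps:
E(C) = -7 (E(C) = (7/4)*(-4) = -7)
S(O) = -7
k(G, B) = -3/2 (k(G, B) = -2 + (1/2)*1 = -2 + 1/2 = -3/2)
60 + (k(5, 5) + S(4))**2*(-12) = 60 + (-3/2 - 7)**2*(-12) = 60 + (-17/2)**2*(-12) = 60 + (289/4)*(-12) = 60 - 867 = -807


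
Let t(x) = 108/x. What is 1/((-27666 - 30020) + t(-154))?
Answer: -77/4441876 ≈ -1.7335e-5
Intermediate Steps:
1/((-27666 - 30020) + t(-154)) = 1/((-27666 - 30020) + 108/(-154)) = 1/(-57686 + 108*(-1/154)) = 1/(-57686 - 54/77) = 1/(-4441876/77) = -77/4441876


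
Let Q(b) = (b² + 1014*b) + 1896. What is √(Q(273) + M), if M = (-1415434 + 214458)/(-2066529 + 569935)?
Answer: √197800541871997559/748297 ≈ 594.35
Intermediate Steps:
Q(b) = 1896 + b² + 1014*b
M = 600488/748297 (M = -1200976/(-1496594) = -1200976*(-1/1496594) = 600488/748297 ≈ 0.80247)
√(Q(273) + M) = √((1896 + 273² + 1014*273) + 600488/748297) = √((1896 + 74529 + 276822) + 600488/748297) = √(353247 + 600488/748297) = √(264334270847/748297) = √197800541871997559/748297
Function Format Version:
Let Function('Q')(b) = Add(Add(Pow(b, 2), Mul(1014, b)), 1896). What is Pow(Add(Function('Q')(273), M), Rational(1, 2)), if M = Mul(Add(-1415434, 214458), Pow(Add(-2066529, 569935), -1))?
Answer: Mul(Rational(1, 748297), Pow(197800541871997559, Rational(1, 2))) ≈ 594.35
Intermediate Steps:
Function('Q')(b) = Add(1896, Pow(b, 2), Mul(1014, b))
M = Rational(600488, 748297) (M = Mul(-1200976, Pow(-1496594, -1)) = Mul(-1200976, Rational(-1, 1496594)) = Rational(600488, 748297) ≈ 0.80247)
Pow(Add(Function('Q')(273), M), Rational(1, 2)) = Pow(Add(Add(1896, Pow(273, 2), Mul(1014, 273)), Rational(600488, 748297)), Rational(1, 2)) = Pow(Add(Add(1896, 74529, 276822), Rational(600488, 748297)), Rational(1, 2)) = Pow(Add(353247, Rational(600488, 748297)), Rational(1, 2)) = Pow(Rational(264334270847, 748297), Rational(1, 2)) = Mul(Rational(1, 748297), Pow(197800541871997559, Rational(1, 2)))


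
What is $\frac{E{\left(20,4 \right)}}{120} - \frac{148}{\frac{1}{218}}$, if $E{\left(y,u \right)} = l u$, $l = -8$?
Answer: $- \frac{483964}{15} \approx -32264.0$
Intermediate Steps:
$E{\left(y,u \right)} = - 8 u$
$\frac{E{\left(20,4 \right)}}{120} - \frac{148}{\frac{1}{218}} = \frac{\left(-8\right) 4}{120} - \frac{148}{\frac{1}{218}} = \left(-32\right) \frac{1}{120} - 148 \frac{1}{\frac{1}{218}} = - \frac{4}{15} - 32264 = - \frac{483964}{15}$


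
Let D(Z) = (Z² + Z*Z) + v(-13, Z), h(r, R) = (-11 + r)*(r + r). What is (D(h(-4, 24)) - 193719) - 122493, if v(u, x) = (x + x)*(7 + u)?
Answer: -288852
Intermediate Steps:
v(u, x) = 2*x*(7 + u) (v(u, x) = (2*x)*(7 + u) = 2*x*(7 + u))
h(r, R) = 2*r*(-11 + r) (h(r, R) = (-11 + r)*(2*r) = 2*r*(-11 + r))
D(Z) = -12*Z + 2*Z² (D(Z) = (Z² + Z*Z) + 2*Z*(7 - 13) = (Z² + Z²) + 2*Z*(-6) = 2*Z² - 12*Z = -12*Z + 2*Z²)
(D(h(-4, 24)) - 193719) - 122493 = (2*(2*(-4)*(-11 - 4))*(-6 + 2*(-4)*(-11 - 4)) - 193719) - 122493 = (2*(2*(-4)*(-15))*(-6 + 2*(-4)*(-15)) - 193719) - 122493 = (2*120*(-6 + 120) - 193719) - 122493 = (2*120*114 - 193719) - 122493 = (27360 - 193719) - 122493 = -166359 - 122493 = -288852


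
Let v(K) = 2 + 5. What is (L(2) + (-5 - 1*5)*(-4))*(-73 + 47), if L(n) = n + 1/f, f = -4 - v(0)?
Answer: -11986/11 ≈ -1089.6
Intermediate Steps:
v(K) = 7
f = -11 (f = -4 - 1*7 = -4 - 7 = -11)
L(n) = -1/11 + n (L(n) = n + 1/(-11) = n - 1/11 = -1/11 + n)
(L(2) + (-5 - 1*5)*(-4))*(-73 + 47) = ((-1/11 + 2) + (-5 - 1*5)*(-4))*(-73 + 47) = (21/11 + (-5 - 5)*(-4))*(-26) = (21/11 - 10*(-4))*(-26) = (21/11 + 40)*(-26) = (461/11)*(-26) = -11986/11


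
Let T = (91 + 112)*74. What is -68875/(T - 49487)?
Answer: 13775/6893 ≈ 1.9984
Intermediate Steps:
T = 15022 (T = 203*74 = 15022)
-68875/(T - 49487) = -68875/(15022 - 49487) = -68875/(-34465) = -68875*(-1/34465) = 13775/6893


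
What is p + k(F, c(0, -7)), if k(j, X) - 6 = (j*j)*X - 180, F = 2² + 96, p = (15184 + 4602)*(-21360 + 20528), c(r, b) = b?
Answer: -16532126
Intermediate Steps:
p = -16461952 (p = 19786*(-832) = -16461952)
F = 100 (F = 4 + 96 = 100)
k(j, X) = -174 + X*j² (k(j, X) = 6 + ((j*j)*X - 180) = 6 + (j²*X - 180) = 6 + (X*j² - 180) = 6 + (-180 + X*j²) = -174 + X*j²)
p + k(F, c(0, -7)) = -16461952 + (-174 - 7*100²) = -16461952 + (-174 - 7*10000) = -16461952 + (-174 - 70000) = -16461952 - 70174 = -16532126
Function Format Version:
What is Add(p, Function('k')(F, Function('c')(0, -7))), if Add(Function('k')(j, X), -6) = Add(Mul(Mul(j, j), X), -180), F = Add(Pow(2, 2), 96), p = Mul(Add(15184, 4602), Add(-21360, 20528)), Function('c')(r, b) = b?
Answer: -16532126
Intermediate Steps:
p = -16461952 (p = Mul(19786, -832) = -16461952)
F = 100 (F = Add(4, 96) = 100)
Function('k')(j, X) = Add(-174, Mul(X, Pow(j, 2))) (Function('k')(j, X) = Add(6, Add(Mul(Mul(j, j), X), -180)) = Add(6, Add(Mul(Pow(j, 2), X), -180)) = Add(6, Add(Mul(X, Pow(j, 2)), -180)) = Add(6, Add(-180, Mul(X, Pow(j, 2)))) = Add(-174, Mul(X, Pow(j, 2))))
Add(p, Function('k')(F, Function('c')(0, -7))) = Add(-16461952, Add(-174, Mul(-7, Pow(100, 2)))) = Add(-16461952, Add(-174, Mul(-7, 10000))) = Add(-16461952, Add(-174, -70000)) = Add(-16461952, -70174) = -16532126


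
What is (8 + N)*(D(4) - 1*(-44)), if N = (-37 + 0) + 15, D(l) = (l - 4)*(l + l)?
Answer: -616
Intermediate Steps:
D(l) = 2*l*(-4 + l) (D(l) = (-4 + l)*(2*l) = 2*l*(-4 + l))
N = -22 (N = -37 + 15 = -22)
(8 + N)*(D(4) - 1*(-44)) = (8 - 22)*(2*4*(-4 + 4) - 1*(-44)) = -14*(2*4*0 + 44) = -14*(0 + 44) = -14*44 = -616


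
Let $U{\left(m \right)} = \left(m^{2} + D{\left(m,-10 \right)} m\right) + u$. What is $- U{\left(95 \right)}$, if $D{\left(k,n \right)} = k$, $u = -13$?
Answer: $-18037$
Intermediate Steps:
$U{\left(m \right)} = -13 + 2 m^{2}$ ($U{\left(m \right)} = \left(m^{2} + m m\right) - 13 = \left(m^{2} + m^{2}\right) - 13 = 2 m^{2} - 13 = -13 + 2 m^{2}$)
$- U{\left(95 \right)} = - (-13 + 2 \cdot 95^{2}) = - (-13 + 2 \cdot 9025) = - (-13 + 18050) = \left(-1\right) 18037 = -18037$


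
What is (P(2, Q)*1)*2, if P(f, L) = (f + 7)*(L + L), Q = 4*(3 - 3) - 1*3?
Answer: -108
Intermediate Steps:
Q = -3 (Q = 4*0 - 3 = 0 - 3 = -3)
P(f, L) = 2*L*(7 + f) (P(f, L) = (7 + f)*(2*L) = 2*L*(7 + f))
(P(2, Q)*1)*2 = ((2*(-3)*(7 + 2))*1)*2 = ((2*(-3)*9)*1)*2 = -54*1*2 = -54*2 = -108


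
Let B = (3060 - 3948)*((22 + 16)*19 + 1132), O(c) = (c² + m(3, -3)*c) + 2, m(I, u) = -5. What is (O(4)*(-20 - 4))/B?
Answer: -1/34299 ≈ -2.9155e-5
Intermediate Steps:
O(c) = 2 + c² - 5*c (O(c) = (c² - 5*c) + 2 = 2 + c² - 5*c)
B = -1646352 (B = -888*(38*19 + 1132) = -888*(722 + 1132) = -888*1854 = -1646352)
(O(4)*(-20 - 4))/B = ((2 + 4² - 5*4)*(-20 - 4))/(-1646352) = ((2 + 16 - 20)*(-24))*(-1/1646352) = -2*(-24)*(-1/1646352) = 48*(-1/1646352) = -1/34299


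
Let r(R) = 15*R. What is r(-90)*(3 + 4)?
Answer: -9450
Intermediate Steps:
r(-90)*(3 + 4) = (15*(-90))*(3 + 4) = -1350*7 = -9450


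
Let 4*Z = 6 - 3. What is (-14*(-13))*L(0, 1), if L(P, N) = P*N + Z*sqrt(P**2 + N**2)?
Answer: 273/2 ≈ 136.50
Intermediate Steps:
Z = 3/4 (Z = (6 - 3)/4 = (1/4)*3 = 3/4 ≈ 0.75000)
L(P, N) = 3*sqrt(N**2 + P**2)/4 + N*P (L(P, N) = P*N + 3*sqrt(P**2 + N**2)/4 = N*P + 3*sqrt(N**2 + P**2)/4 = 3*sqrt(N**2 + P**2)/4 + N*P)
(-14*(-13))*L(0, 1) = (-14*(-13))*(3*sqrt(1**2 + 0**2)/4 + 1*0) = 182*(3*sqrt(1 + 0)/4 + 0) = 182*(3*sqrt(1)/4 + 0) = 182*((3/4)*1 + 0) = 182*(3/4 + 0) = 182*(3/4) = 273/2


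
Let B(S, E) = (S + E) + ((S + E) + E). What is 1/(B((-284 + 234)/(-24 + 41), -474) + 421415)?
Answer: 17/7139781 ≈ 2.3810e-6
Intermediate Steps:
B(S, E) = 2*S + 3*E (B(S, E) = (E + S) + ((E + S) + E) = (E + S) + (S + 2*E) = 2*S + 3*E)
1/(B((-284 + 234)/(-24 + 41), -474) + 421415) = 1/((2*((-284 + 234)/(-24 + 41)) + 3*(-474)) + 421415) = 1/((2*(-50/17) - 1422) + 421415) = 1/((-100/17 - 1422) + 421415) = 1/(-24274/17 + 421415) = 1/(7139781/17) = 17/7139781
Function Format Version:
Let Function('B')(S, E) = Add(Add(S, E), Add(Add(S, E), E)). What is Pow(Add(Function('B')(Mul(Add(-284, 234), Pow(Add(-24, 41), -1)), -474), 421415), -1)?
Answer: Rational(17, 7139781) ≈ 2.3810e-6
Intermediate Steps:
Function('B')(S, E) = Add(Mul(2, S), Mul(3, E)) (Function('B')(S, E) = Add(Add(E, S), Add(Add(E, S), E)) = Add(Add(E, S), Add(S, Mul(2, E))) = Add(Mul(2, S), Mul(3, E)))
Pow(Add(Function('B')(Mul(Add(-284, 234), Pow(Add(-24, 41), -1)), -474), 421415), -1) = Pow(Add(Add(Mul(2, Mul(Add(-284, 234), Pow(Add(-24, 41), -1))), Mul(3, -474)), 421415), -1) = Pow(Add(Add(Mul(2, Mul(-50, Pow(17, -1))), -1422), 421415), -1) = Pow(Add(Add(Mul(2, Mul(-50, Rational(1, 17))), -1422), 421415), -1) = Pow(Add(Add(Mul(2, Rational(-50, 17)), -1422), 421415), -1) = Pow(Add(Add(Rational(-100, 17), -1422), 421415), -1) = Pow(Add(Rational(-24274, 17), 421415), -1) = Pow(Rational(7139781, 17), -1) = Rational(17, 7139781)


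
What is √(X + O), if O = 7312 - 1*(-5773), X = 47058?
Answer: √60143 ≈ 245.24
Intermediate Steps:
O = 13085 (O = 7312 + 5773 = 13085)
√(X + O) = √(47058 + 13085) = √60143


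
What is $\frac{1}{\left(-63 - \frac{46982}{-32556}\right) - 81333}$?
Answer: $- \frac{16278}{1324940597} \approx -1.2286 \cdot 10^{-5}$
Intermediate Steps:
$\frac{1}{\left(-63 - \frac{46982}{-32556}\right) - 81333} = \frac{1}{\left(-63 - 46982 \left(- \frac{1}{32556}\right)\right) - 81333} = \frac{1}{\left(-63 - - \frac{23491}{16278}\right) - 81333} = \frac{1}{\left(-63 + \frac{23491}{16278}\right) - 81333} = \frac{1}{- \frac{1002023}{16278} - 81333} = \frac{1}{- \frac{1324940597}{16278}} = - \frac{16278}{1324940597}$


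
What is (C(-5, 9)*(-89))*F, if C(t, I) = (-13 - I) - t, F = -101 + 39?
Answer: -93806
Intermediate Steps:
F = -62
C(t, I) = -13 - I - t
(C(-5, 9)*(-89))*F = ((-13 - 1*9 - 1*(-5))*(-89))*(-62) = ((-13 - 9 + 5)*(-89))*(-62) = -17*(-89)*(-62) = 1513*(-62) = -93806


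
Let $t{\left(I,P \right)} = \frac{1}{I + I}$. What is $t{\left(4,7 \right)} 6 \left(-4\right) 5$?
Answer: $-15$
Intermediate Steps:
$t{\left(I,P \right)} = \frac{1}{2 I}$
$t{\left(4,7 \right)} 6 \left(-4\right) 5 = \frac{1}{2 \cdot 4} \cdot 6 \left(-4\right) 5 = \frac{1}{2} \cdot \frac{1}{4} \left(\left(-24\right) 5\right) = \frac{1}{8} \left(-120\right) = -15$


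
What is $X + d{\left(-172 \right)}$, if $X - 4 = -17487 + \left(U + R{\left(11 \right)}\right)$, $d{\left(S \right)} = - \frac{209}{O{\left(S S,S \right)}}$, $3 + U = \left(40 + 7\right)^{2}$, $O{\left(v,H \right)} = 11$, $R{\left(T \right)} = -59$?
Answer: $-15355$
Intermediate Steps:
$U = 2206$ ($U = -3 + \left(40 + 7\right)^{2} = -3 + 47^{2} = -3 + 2209 = 2206$)
$d{\left(S \right)} = -19$ ($d{\left(S \right)} = - \frac{209}{11} = \left(-209\right) \frac{1}{11} = -19$)
$X = -15336$ ($X = 4 + \left(-17487 + \left(2206 - 59\right)\right) = 4 + \left(-17487 + 2147\right) = 4 - 15340 = -15336$)
$X + d{\left(-172 \right)} = -15336 - 19 = -15355$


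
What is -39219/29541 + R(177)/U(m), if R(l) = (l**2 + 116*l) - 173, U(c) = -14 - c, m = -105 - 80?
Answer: 506736253/1683837 ≈ 300.94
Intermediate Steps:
m = -185
R(l) = -173 + l**2 + 116*l
-39219/29541 + R(177)/U(m) = -39219/29541 + (-173 + 177**2 + 116*177)/(-14 - 1*(-185)) = -39219*1/29541 + (-173 + 31329 + 20532)/(-14 + 185) = -13073/9847 + 51688/171 = 506736253/1683837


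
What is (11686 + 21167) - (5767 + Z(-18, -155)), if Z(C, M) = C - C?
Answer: 27086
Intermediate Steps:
Z(C, M) = 0
(11686 + 21167) - (5767 + Z(-18, -155)) = (11686 + 21167) - (5767 + 0) = 32853 - 1*5767 = 32853 - 5767 = 27086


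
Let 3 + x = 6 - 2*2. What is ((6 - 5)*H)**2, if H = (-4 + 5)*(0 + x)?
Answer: 1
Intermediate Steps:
x = -1 (x = -3 + (6 - 2*2) = -3 + (6 - 4) = -3 + 2 = -1)
H = -1 (H = (-4 + 5)*(0 - 1) = 1*(-1) = -1)
((6 - 5)*H)**2 = ((6 - 5)*(-1))**2 = (1*(-1))**2 = (-1)**2 = 1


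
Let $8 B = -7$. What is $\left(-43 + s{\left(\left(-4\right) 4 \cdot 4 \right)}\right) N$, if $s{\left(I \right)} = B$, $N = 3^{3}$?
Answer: $- \frac{9477}{8} \approx -1184.6$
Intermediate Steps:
$B = - \frac{7}{8}$ ($B = \frac{1}{8} \left(-7\right) = - \frac{7}{8} \approx -0.875$)
$N = 27$
$s{\left(I \right)} = - \frac{7}{8}$
$\left(-43 + s{\left(\left(-4\right) 4 \cdot 4 \right)}\right) N = \left(-43 - \frac{7}{8}\right) 27 = \left(- \frac{351}{8}\right) 27 = - \frac{9477}{8}$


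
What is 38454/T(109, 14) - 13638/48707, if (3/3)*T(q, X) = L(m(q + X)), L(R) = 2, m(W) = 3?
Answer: 936475851/48707 ≈ 19227.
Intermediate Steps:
T(q, X) = 2
38454/T(109, 14) - 13638/48707 = 38454/2 - 13638/48707 = 38454*(1/2) - 13638*1/48707 = 19227 - 13638/48707 = 936475851/48707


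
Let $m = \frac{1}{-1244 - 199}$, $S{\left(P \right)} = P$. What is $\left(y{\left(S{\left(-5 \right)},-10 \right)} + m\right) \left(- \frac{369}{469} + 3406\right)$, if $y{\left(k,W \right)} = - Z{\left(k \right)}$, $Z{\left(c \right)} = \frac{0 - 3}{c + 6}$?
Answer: $\frac{6912010760}{676767} \approx 10213.0$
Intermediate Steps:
$Z{\left(c \right)} = - \frac{3}{6 + c}$
$m = - \frac{1}{1443}$ ($m = \frac{1}{-1244 - 199} = \frac{1}{-1443} = - \frac{1}{1443} \approx -0.000693$)
$y{\left(k,W \right)} = \frac{3}{6 + k}$ ($y{\left(k,W \right)} = - \frac{-3}{6 + k} = \frac{3}{6 + k}$)
$\left(y{\left(S{\left(-5 \right)},-10 \right)} + m\right) \left(- \frac{369}{469} + 3406\right) = \left(\frac{3}{6 - 5} - \frac{1}{1443}\right) \left(- \frac{369}{469} + 3406\right) = \left(\frac{3}{1} - \frac{1}{1443}\right) \left(\left(-369\right) \frac{1}{469} + 3406\right) = \left(3 \cdot 1 - \frac{1}{1443}\right) \left(- \frac{369}{469} + 3406\right) = \left(3 - \frac{1}{1443}\right) \frac{1597045}{469} = \frac{4328}{1443} \cdot \frac{1597045}{469} = \frac{6912010760}{676767}$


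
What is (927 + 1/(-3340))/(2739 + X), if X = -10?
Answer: 3096179/9114860 ≈ 0.33968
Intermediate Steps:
(927 + 1/(-3340))/(2739 + X) = (927 + 1/(-3340))/(2739 - 10) = (927 - 1/3340)/2729 = (3096179/3340)*(1/2729) = 3096179/9114860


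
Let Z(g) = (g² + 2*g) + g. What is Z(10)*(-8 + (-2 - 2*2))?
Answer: -1820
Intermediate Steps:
Z(g) = g² + 3*g
Z(10)*(-8 + (-2 - 2*2)) = (10*(3 + 10))*(-8 + (-2 - 2*2)) = (10*13)*(-8 + (-2 - 4)) = 130*(-8 - 6) = 130*(-14) = -1820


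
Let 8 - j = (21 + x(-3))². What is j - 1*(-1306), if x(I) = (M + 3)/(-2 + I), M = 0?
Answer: 22446/25 ≈ 897.84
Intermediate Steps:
x(I) = 3/(-2 + I) (x(I) = (0 + 3)/(-2 + I) = 3/(-2 + I))
j = -10204/25 (j = 8 - (21 + 3/(-2 - 3))² = 8 - (21 + 3/(-5))² = 8 - (21 + 3*(-⅕))² = 8 - (21 - ⅗)² = 8 - (102/5)² = 8 - 1*10404/25 = 8 - 10404/25 = -10204/25 ≈ -408.16)
j - 1*(-1306) = -10204/25 - 1*(-1306) = -10204/25 + 1306 = 22446/25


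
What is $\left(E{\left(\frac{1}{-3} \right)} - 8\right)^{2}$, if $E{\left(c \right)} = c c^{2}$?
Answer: $\frac{47089}{729} \approx 64.594$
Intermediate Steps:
$E{\left(c \right)} = c^{3}$
$\left(E{\left(\frac{1}{-3} \right)} - 8\right)^{2} = \left(\left(\frac{1}{-3}\right)^{3} - 8\right)^{2} = \left(\left(- \frac{1}{3}\right)^{3} - 8\right)^{2} = \left(- \frac{1}{27} - 8\right)^{2} = \left(- \frac{217}{27}\right)^{2} = \frac{47089}{729}$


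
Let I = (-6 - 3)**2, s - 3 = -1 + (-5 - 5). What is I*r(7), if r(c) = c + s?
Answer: -81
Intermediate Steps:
s = -8 (s = 3 + (-1 + (-5 - 5)) = 3 + (-1 - 10) = 3 - 11 = -8)
r(c) = -8 + c (r(c) = c - 8 = -8 + c)
I = 81 (I = (-9)**2 = 81)
I*r(7) = 81*(-8 + 7) = 81*(-1) = -81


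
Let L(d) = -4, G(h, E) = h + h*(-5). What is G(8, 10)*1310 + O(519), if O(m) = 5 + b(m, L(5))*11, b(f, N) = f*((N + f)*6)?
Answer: 17598895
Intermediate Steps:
G(h, E) = -4*h (G(h, E) = h - 5*h = -4*h)
b(f, N) = f*(6*N + 6*f)
O(m) = 5 + 66*m*(-4 + m) (O(m) = 5 + (6*m*(-4 + m))*11 = 5 + 66*m*(-4 + m))
G(8, 10)*1310 + O(519) = -4*8*1310 + (5 + 66*519*(-4 + 519)) = -32*1310 + (5 + 66*519*515) = -41920 + (5 + 17640810) = -41920 + 17640815 = 17598895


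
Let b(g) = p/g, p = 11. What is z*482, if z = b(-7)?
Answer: -5302/7 ≈ -757.43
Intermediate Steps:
b(g) = 11/g
z = -11/7 (z = 11/(-7) = 11*(-⅐) = -11/7 ≈ -1.5714)
z*482 = -11/7*482 = -5302/7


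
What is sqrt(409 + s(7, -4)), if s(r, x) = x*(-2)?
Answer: sqrt(417) ≈ 20.421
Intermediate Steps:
s(r, x) = -2*x
sqrt(409 + s(7, -4)) = sqrt(409 - 2*(-4)) = sqrt(409 + 8) = sqrt(417)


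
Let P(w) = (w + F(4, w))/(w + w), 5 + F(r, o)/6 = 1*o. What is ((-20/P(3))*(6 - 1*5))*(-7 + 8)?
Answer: 40/3 ≈ 13.333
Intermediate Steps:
F(r, o) = -30 + 6*o (F(r, o) = -30 + 6*(1*o) = -30 + 6*o)
P(w) = (-30 + 7*w)/(2*w) (P(w) = (w + (-30 + 6*w))/(w + w) = (-30 + 7*w)/((2*w)) = (-30 + 7*w)*(1/(2*w)) = (-30 + 7*w)/(2*w))
((-20/P(3))*(6 - 1*5))*(-7 + 8) = ((-20/(7/2 - 15/3))*(6 - 1*5))*(-7 + 8) = ((-20/(7/2 - 15*⅓))*(6 - 5))*1 = (-20/(7/2 - 5)*1)*1 = (-20/(-3/2)*1)*1 = (-20*(-⅔)*1)*1 = ((40/3)*1)*1 = (40/3)*1 = 40/3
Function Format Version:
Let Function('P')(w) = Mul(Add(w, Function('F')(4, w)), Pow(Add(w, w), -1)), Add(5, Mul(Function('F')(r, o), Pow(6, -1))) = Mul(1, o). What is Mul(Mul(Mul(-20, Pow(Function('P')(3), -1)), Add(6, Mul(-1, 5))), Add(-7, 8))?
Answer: Rational(40, 3) ≈ 13.333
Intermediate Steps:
Function('F')(r, o) = Add(-30, Mul(6, o)) (Function('F')(r, o) = Add(-30, Mul(6, Mul(1, o))) = Add(-30, Mul(6, o)))
Function('P')(w) = Mul(Rational(1, 2), Pow(w, -1), Add(-30, Mul(7, w))) (Function('P')(w) = Mul(Add(w, Add(-30, Mul(6, w))), Pow(Add(w, w), -1)) = Mul(Add(-30, Mul(7, w)), Pow(Mul(2, w), -1)) = Mul(Add(-30, Mul(7, w)), Mul(Rational(1, 2), Pow(w, -1))) = Mul(Rational(1, 2), Pow(w, -1), Add(-30, Mul(7, w))))
Mul(Mul(Mul(-20, Pow(Function('P')(3), -1)), Add(6, Mul(-1, 5))), Add(-7, 8)) = Mul(Mul(Mul(-20, Pow(Add(Rational(7, 2), Mul(-15, Pow(3, -1))), -1)), Add(6, Mul(-1, 5))), Add(-7, 8)) = Mul(Mul(Mul(-20, Pow(Add(Rational(7, 2), Mul(-15, Rational(1, 3))), -1)), Add(6, -5)), 1) = Mul(Mul(Mul(-20, Pow(Add(Rational(7, 2), -5), -1)), 1), 1) = Mul(Mul(Mul(-20, Pow(Rational(-3, 2), -1)), 1), 1) = Mul(Mul(Mul(-20, Rational(-2, 3)), 1), 1) = Mul(Mul(Rational(40, 3), 1), 1) = Mul(Rational(40, 3), 1) = Rational(40, 3)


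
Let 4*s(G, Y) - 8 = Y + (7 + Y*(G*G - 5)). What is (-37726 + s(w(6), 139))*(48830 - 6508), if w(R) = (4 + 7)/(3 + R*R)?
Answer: -2437017420593/1521 ≈ -1.6022e+9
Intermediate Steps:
w(R) = 11/(3 + R**2)
s(G, Y) = 15/4 + Y/4 + Y*(-5 + G**2)/4 (s(G, Y) = 2 + (Y + (7 + Y*(G*G - 5)))/4 = 2 + (Y + (7 + Y*(G**2 - 5)))/4 = 2 + (Y + (7 + Y*(-5 + G**2)))/4 = 2 + (7 + Y + Y*(-5 + G**2))/4 = 2 + (7/4 + Y/4 + Y*(-5 + G**2)/4) = 15/4 + Y/4 + Y*(-5 + G**2)/4)
(-37726 + s(w(6), 139))*(48830 - 6508) = (-37726 + (15/4 - 1*139 + (1/4)*139*(11/(3 + 6**2))**2))*(48830 - 6508) = (-37726 + (15/4 - 139 + (1/4)*139*(11/(3 + 36))**2))*42322 = (-37726 + (15/4 - 139 + (1/4)*139*(11/39)**2))*42322 = (-37726 + (15/4 - 139 + (1/4)*139*(121/1521)))*42322 = (-37726 + (15/4 - 139 + 16819/6084))*42322 = (-37726 - 403021/3042)*42322 = -115165513/3042*42322 = -2437017420593/1521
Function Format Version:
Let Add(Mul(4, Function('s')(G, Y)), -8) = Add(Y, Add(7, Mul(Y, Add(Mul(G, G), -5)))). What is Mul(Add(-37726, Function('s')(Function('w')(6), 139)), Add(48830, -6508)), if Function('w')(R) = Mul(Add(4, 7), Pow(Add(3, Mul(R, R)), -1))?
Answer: Rational(-2437017420593, 1521) ≈ -1.6022e+9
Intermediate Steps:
Function('w')(R) = Mul(11, Pow(Add(3, Pow(R, 2)), -1))
Function('s')(G, Y) = Add(Rational(15, 4), Mul(Rational(1, 4), Y), Mul(Rational(1, 4), Y, Add(-5, Pow(G, 2)))) (Function('s')(G, Y) = Add(2, Mul(Rational(1, 4), Add(Y, Add(7, Mul(Y, Add(Mul(G, G), -5)))))) = Add(2, Mul(Rational(1, 4), Add(Y, Add(7, Mul(Y, Add(Pow(G, 2), -5)))))) = Add(2, Mul(Rational(1, 4), Add(Y, Add(7, Mul(Y, Add(-5, Pow(G, 2))))))) = Add(2, Mul(Rational(1, 4), Add(7, Y, Mul(Y, Add(-5, Pow(G, 2)))))) = Add(2, Add(Rational(7, 4), Mul(Rational(1, 4), Y), Mul(Rational(1, 4), Y, Add(-5, Pow(G, 2))))) = Add(Rational(15, 4), Mul(Rational(1, 4), Y), Mul(Rational(1, 4), Y, Add(-5, Pow(G, 2)))))
Mul(Add(-37726, Function('s')(Function('w')(6), 139)), Add(48830, -6508)) = Mul(Add(-37726, Add(Rational(15, 4), Mul(-1, 139), Mul(Rational(1, 4), 139, Pow(Mul(11, Pow(Add(3, Pow(6, 2)), -1)), 2)))), Add(48830, -6508)) = Mul(Add(-37726, Add(Rational(15, 4), -139, Mul(Rational(1, 4), 139, Pow(Mul(11, Pow(Add(3, 36), -1)), 2)))), 42322) = Mul(Add(-37726, Add(Rational(15, 4), -139, Mul(Rational(1, 4), 139, Pow(Mul(11, Pow(39, -1)), 2)))), 42322) = Mul(Add(-37726, Add(Rational(15, 4), -139, Mul(Rational(1, 4), 139, Pow(Mul(11, Rational(1, 39)), 2)))), 42322) = Mul(Add(-37726, Add(Rational(15, 4), -139, Mul(Rational(1, 4), 139, Pow(Rational(11, 39), 2)))), 42322) = Mul(Add(-37726, Add(Rational(15, 4), -139, Mul(Rational(1, 4), 139, Rational(121, 1521)))), 42322) = Mul(Add(-37726, Add(Rational(15, 4), -139, Rational(16819, 6084))), 42322) = Mul(Add(-37726, Rational(-403021, 3042)), 42322) = Mul(Rational(-115165513, 3042), 42322) = Rational(-2437017420593, 1521)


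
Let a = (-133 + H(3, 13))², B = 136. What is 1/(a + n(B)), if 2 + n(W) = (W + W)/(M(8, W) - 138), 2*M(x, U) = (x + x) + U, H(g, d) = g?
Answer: 31/523702 ≈ 5.9194e-5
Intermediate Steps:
M(x, U) = x + U/2 (M(x, U) = ((x + x) + U)/2 = (2*x + U)/2 = (U + 2*x)/2 = x + U/2)
n(W) = -2 + 2*W/(-130 + W/2) (n(W) = -2 + (W + W)/((8 + W/2) - 138) = -2 + (2*W)/(-130 + W/2) = -2 + 2*W/(-130 + W/2))
a = 16900 (a = (-133 + 3)² = (-130)² = 16900)
1/(a + n(B)) = 1/(16900 + 2*(260 + 136)/(-260 + 136)) = 1/(16900 + 2*396/(-124)) = 1/(16900 + 2*(-1/124)*396) = 1/(16900 - 198/31) = 1/(523702/31) = 31/523702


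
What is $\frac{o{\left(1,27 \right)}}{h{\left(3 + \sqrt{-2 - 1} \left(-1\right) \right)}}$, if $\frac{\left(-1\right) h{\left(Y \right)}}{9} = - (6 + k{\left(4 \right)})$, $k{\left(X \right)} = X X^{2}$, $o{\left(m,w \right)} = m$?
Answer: $\frac{1}{630} \approx 0.0015873$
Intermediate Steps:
$k{\left(X \right)} = X^{3}$
$h{\left(Y \right)} = 630$ ($h{\left(Y \right)} = - 9 \left(- (6 + 4^{3})\right) = - 9 \left(- (6 + 64)\right) = - 9 \left(\left(-1\right) 70\right) = \left(-9\right) \left(-70\right) = 630$)
$\frac{o{\left(1,27 \right)}}{h{\left(3 + \sqrt{-2 - 1} \left(-1\right) \right)}} = 1 \cdot \frac{1}{630} = \frac{1}{630}$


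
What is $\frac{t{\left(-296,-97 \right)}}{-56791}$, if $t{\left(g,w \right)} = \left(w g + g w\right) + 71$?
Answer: $- \frac{57495}{56791} \approx -1.0124$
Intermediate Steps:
$t{\left(g,w \right)} = 71 + 2 g w$ ($t{\left(g,w \right)} = \left(g w + g w\right) + 71 = 2 g w + 71 = 71 + 2 g w$)
$\frac{t{\left(-296,-97 \right)}}{-56791} = \frac{71 + 2 \left(-296\right) \left(-97\right)}{-56791} = \left(71 + 57424\right) \left(- \frac{1}{56791}\right) = 57495 \left(- \frac{1}{56791}\right) = - \frac{57495}{56791}$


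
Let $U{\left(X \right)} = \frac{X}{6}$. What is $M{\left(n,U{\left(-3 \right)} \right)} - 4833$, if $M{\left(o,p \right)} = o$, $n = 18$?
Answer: $-4815$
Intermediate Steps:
$U{\left(X \right)} = \frac{X}{6}$ ($U{\left(X \right)} = X \frac{1}{6} = \frac{X}{6}$)
$M{\left(n,U{\left(-3 \right)} \right)} - 4833 = 18 - 4833 = -4815$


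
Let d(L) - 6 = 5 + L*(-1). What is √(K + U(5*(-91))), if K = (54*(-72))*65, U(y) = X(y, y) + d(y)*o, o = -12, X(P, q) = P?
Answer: I*√258767 ≈ 508.69*I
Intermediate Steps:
d(L) = 11 - L (d(L) = 6 + (5 + L*(-1)) = 6 + (5 - L) = 11 - L)
U(y) = -132 + 13*y (U(y) = y + (11 - y)*(-12) = y + (-132 + 12*y) = -132 + 13*y)
K = -252720 (K = -3888*65 = -252720)
√(K + U(5*(-91))) = √(-252720 + (-132 + 13*(5*(-91)))) = √(-252720 + (-132 + 13*(-455))) = √(-252720 + (-132 - 5915)) = √(-252720 - 6047) = √(-258767) = I*√258767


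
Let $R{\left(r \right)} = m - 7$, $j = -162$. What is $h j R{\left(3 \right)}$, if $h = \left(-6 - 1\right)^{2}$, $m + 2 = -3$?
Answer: $95256$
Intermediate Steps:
$m = -5$ ($m = -2 - 3 = -5$)
$h = 49$ ($h = \left(-7\right)^{2} = 49$)
$R{\left(r \right)} = -12$ ($R{\left(r \right)} = -5 - 7 = -12$)
$h j R{\left(3 \right)} = 49 \left(-162\right) \left(-12\right) = \left(-7938\right) \left(-12\right) = 95256$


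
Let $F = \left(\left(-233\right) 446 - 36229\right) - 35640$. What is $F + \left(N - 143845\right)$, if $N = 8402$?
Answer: $-311230$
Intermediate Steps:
$F = -175787$ ($F = \left(-103918 - 36229\right) - 35640 = -140147 - 35640 = -175787$)
$F + \left(N - 143845\right) = -175787 + \left(8402 - 143845\right) = -175787 - 135443 = -311230$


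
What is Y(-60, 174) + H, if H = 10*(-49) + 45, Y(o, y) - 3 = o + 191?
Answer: -311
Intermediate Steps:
Y(o, y) = 194 + o (Y(o, y) = 3 + (o + 191) = 3 + (191 + o) = 194 + o)
H = -445 (H = -490 + 45 = -445)
Y(-60, 174) + H = (194 - 60) - 445 = 134 - 445 = -311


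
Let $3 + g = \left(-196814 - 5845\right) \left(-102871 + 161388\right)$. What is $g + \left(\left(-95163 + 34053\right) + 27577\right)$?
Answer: $-11859030239$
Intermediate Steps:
$g = -11858996706$ ($g = -3 + \left(-196814 - 5845\right) \left(-102871 + 161388\right) = -3 + \left(-196814 - 5845\right) 58517 = -3 - 11858996703 = -11858996706$)
$g + \left(\left(-95163 + 34053\right) + 27577\right) = -11858996706 + \left(\left(-95163 + 34053\right) + 27577\right) = -11858996706 + \left(-61110 + 27577\right) = -11858996706 - 33533 = -11859030239$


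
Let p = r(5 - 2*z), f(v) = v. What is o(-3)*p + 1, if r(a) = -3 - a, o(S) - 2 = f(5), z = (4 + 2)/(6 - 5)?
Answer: 29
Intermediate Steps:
z = 6 (z = 6/1 = 6*1 = 6)
o(S) = 7 (o(S) = 2 + 5 = 7)
p = 4 (p = -3 - (5 - 2*6) = -3 - (5 - 12) = -3 - 1*(-7) = -3 + 7 = 4)
o(-3)*p + 1 = 7*4 + 1 = 28 + 1 = 29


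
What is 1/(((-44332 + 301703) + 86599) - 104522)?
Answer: 1/239448 ≈ 4.1763e-6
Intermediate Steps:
1/(((-44332 + 301703) + 86599) - 104522) = 1/((257371 + 86599) - 104522) = 1/(343970 - 104522) = 1/239448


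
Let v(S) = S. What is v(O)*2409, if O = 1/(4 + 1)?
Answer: 2409/5 ≈ 481.80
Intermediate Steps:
O = 1/5 ≈ 0.20000
v(O)*2409 = (1/5)*2409 = 2409/5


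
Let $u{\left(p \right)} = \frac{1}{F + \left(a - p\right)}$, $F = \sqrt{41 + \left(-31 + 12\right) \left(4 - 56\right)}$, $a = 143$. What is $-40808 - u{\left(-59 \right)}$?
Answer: $- \frac{1623138402}{39775} + \frac{7 \sqrt{21}}{39775} \approx -40808.0$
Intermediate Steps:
$F = 7 \sqrt{21}$ ($F = \sqrt{41 - -988} = \sqrt{41 + 988} = \sqrt{1029} = 7 \sqrt{21} \approx 32.078$)
$u{\left(p \right)} = \frac{1}{143 - p + 7 \sqrt{21}}$ ($u{\left(p \right)} = \frac{1}{7 \sqrt{21} - \left(-143 + p\right)} = \frac{1}{143 - p + 7 \sqrt{21}}$)
$-40808 - u{\left(-59 \right)} = -40808 - \frac{1}{143 - -59 + 7 \sqrt{21}} = -40808 - \frac{1}{143 + 59 + 7 \sqrt{21}} = -40808 - \frac{1}{202 + 7 \sqrt{21}}$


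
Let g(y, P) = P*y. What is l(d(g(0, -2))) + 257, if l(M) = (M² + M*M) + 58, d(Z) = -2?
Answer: 323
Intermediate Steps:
l(M) = 58 + 2*M² (l(M) = (M² + M²) + 58 = 2*M² + 58 = 58 + 2*M²)
l(d(g(0, -2))) + 257 = (58 + 2*(-2)²) + 257 = (58 + 2*4) + 257 = (58 + 8) + 257 = 66 + 257 = 323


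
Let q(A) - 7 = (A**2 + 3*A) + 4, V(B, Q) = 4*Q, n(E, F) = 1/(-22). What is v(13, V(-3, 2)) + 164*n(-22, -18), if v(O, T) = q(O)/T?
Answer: 1753/88 ≈ 19.920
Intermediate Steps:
n(E, F) = -1/22
q(A) = 11 + A**2 + 3*A (q(A) = 7 + ((A**2 + 3*A) + 4) = 7 + (4 + A**2 + 3*A) = 11 + A**2 + 3*A)
v(O, T) = (11 + O**2 + 3*O)/T
v(13, V(-3, 2)) + 164*n(-22, -18) = (11 + 13**2 + 3*13)/((4*2)) + 164*(-1/22) = (11 + 169 + 39)/8 - 82/11 = (1/8)*219 - 82/11 = 219/8 - 82/11 = 1753/88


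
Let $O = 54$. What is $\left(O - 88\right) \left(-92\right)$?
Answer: $3128$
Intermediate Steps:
$\left(O - 88\right) \left(-92\right) = \left(54 - 88\right) \left(-92\right) = \left(-34\right) \left(-92\right) = 3128$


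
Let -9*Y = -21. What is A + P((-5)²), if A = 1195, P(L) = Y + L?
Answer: 3667/3 ≈ 1222.3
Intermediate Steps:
Y = 7/3 (Y = -⅑*(-21) = 7/3 ≈ 2.3333)
P(L) = 7/3 + L
A + P((-5)²) = 1195 + (7/3 + (-5)²) = 1195 + (7/3 + 25) = 1195 + 82/3 = 3667/3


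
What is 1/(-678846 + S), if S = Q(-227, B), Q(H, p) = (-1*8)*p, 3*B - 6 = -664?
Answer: -3/2031274 ≈ -1.4769e-6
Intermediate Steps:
B = -658/3 (B = 2 + (1/3)*(-664) = 2 - 664/3 = -658/3 ≈ -219.33)
Q(H, p) = -8*p
S = 5264/3 (S = -8*(-658/3) = 5264/3 ≈ 1754.7)
1/(-678846 + S) = 1/(-678846 + 5264/3) = 1/(-2031274/3) = -3/2031274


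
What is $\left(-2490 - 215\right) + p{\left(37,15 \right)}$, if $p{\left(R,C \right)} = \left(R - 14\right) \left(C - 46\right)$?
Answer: $-3418$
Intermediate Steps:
$p{\left(R,C \right)} = \left(-46 + C\right) \left(-14 + R\right)$ ($p{\left(R,C \right)} = \left(-14 + R\right) \left(-46 + C\right) = \left(-46 + C\right) \left(-14 + R\right)$)
$\left(-2490 - 215\right) + p{\left(37,15 \right)} = \left(-2490 - 215\right) + \left(644 - 1702 - 210 + 15 \cdot 37\right) = -2705 + \left(644 - 1702 - 210 + 555\right) = -2705 - 713 = -3418$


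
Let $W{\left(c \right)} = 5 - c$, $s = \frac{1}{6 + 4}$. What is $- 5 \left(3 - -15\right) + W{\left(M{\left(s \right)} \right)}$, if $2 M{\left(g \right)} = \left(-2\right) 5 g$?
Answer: $- \frac{169}{2} \approx -84.5$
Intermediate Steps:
$s = \frac{1}{10} \approx 0.1$
$M{\left(g \right)} = - 5 g$ ($M{\left(g \right)} = \frac{\left(-2\right) 5 g}{2} = \frac{\left(-10\right) g}{2} = - 5 g$)
$- 5 \left(3 - -15\right) + W{\left(M{\left(s \right)} \right)} = - 5 \left(3 - -15\right) + \left(5 - \left(-5\right) \frac{1}{10}\right) = - 5 \left(3 + 15\right) + \left(5 - - \frac{1}{2}\right) = \left(-5\right) 18 + \left(5 + \frac{1}{2}\right) = -90 + \frac{11}{2} = - \frac{169}{2}$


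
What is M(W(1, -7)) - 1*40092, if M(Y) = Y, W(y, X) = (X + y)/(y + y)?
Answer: -40095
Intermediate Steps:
W(y, X) = (X + y)/(2*y) (W(y, X) = (X + y)/((2*y)) = (X + y)*(1/(2*y)) = (X + y)/(2*y))
M(W(1, -7)) - 1*40092 = (½)*(-7 + 1)/1 - 1*40092 = (½)*1*(-6) - 40092 = -3 - 40092 = -40095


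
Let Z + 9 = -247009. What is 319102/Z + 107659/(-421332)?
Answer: -80520797363/52038293988 ≈ -1.5473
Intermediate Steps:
Z = -247018 (Z = -9 - 247009 = -247018)
319102/Z + 107659/(-421332) = 319102/(-247018) + 107659/(-421332) = 319102*(-1/247018) + 107659*(-1/421332) = -159551/123509 - 107659/421332 = -80520797363/52038293988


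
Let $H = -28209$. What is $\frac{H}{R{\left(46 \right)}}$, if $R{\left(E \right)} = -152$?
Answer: $\frac{28209}{152} \approx 185.59$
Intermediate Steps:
$\frac{H}{R{\left(46 \right)}} = - \frac{28209}{-152} = \left(-28209\right) \left(- \frac{1}{152}\right) = \frac{28209}{152}$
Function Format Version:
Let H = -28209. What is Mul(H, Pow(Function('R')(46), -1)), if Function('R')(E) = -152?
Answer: Rational(28209, 152) ≈ 185.59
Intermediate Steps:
Mul(H, Pow(Function('R')(46), -1)) = Mul(-28209, Pow(-152, -1)) = Mul(-28209, Rational(-1, 152)) = Rational(28209, 152)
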